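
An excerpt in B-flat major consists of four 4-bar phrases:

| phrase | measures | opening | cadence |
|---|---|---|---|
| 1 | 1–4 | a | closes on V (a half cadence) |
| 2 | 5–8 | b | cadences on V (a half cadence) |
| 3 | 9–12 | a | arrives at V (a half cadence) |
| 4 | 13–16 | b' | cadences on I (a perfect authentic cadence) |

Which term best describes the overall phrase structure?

parallel double period

Four phrases in two halves: the first half (mm. 1-8) ends with a half cadence, the second (mm. 9-16) with a perfect authentic cadence — a large antecedent–consequent pair, i.e. a double period.
Phrase 3 begins with the same material as phrase 1, making it parallel.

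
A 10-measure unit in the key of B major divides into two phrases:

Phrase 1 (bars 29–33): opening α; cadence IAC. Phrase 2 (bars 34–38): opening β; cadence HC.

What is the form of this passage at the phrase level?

The second phrase closes with a half cadence, which is not stronger than the first phrase's imperfect authentic cadence; without a weak→strong cadential pair there is no antecedent–consequent relationship, so this is a phrase group rather than a period.

phrase group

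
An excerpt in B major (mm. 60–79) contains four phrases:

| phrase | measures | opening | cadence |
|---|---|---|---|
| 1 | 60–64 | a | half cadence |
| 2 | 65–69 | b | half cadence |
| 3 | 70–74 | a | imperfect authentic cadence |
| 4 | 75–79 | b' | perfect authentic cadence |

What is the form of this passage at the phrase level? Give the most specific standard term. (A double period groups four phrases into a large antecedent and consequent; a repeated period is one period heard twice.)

Four phrases in two halves: the first half (mm. 60-69) ends with a half cadence, the second (bars 70–79) with a perfect authentic cadence — a large antecedent–consequent pair, i.e. a double period.
Phrase 3 begins with the same material as phrase 1, making it parallel.

parallel double period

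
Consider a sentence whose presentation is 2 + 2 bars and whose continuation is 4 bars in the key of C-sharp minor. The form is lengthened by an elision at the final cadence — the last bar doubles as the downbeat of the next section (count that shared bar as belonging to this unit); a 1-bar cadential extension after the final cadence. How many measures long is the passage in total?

Basic sentence: 2 + 2 + 4 = 8 bars.
8 (basic form) + 1 (cadential extension) = 9.
The elision shares a bar with the next section but does not change this unit's count.

9 measures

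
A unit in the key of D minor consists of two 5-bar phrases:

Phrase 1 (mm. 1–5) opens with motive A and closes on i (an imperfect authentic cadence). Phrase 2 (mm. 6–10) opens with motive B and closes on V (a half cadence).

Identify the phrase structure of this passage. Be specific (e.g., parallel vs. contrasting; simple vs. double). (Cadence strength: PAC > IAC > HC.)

The second phrase closes with a half cadence, which is not stronger than the first phrase's imperfect authentic cadence; without a weak→strong cadential pair there is no antecedent–consequent relationship, so this is a phrase group rather than a period.

phrase group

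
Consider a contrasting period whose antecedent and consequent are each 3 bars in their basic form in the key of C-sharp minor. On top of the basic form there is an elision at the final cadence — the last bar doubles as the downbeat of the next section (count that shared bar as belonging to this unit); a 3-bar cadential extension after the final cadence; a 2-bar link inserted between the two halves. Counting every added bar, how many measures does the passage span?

Basic contrasting period: 3 + 3 = 6 bars.
6 (basic form) + 3 (cadential extension) + 2 (link) = 11.
The elision shares a bar with the next section but does not change this unit's count.

11 measures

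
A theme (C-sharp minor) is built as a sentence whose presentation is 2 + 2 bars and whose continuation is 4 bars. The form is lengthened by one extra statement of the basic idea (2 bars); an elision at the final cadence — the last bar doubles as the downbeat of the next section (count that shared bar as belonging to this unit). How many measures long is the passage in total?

10 measures

Basic sentence: 2 + 2 + 4 = 8 bars.
8 (basic form) + 2 (extra statement) = 10.
The elision shares a bar with the next section but does not change this unit's count.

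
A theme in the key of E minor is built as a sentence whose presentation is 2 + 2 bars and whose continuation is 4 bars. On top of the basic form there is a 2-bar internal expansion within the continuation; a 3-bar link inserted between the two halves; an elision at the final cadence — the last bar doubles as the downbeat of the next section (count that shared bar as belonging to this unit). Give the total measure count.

Basic sentence: 2 + 2 + 4 = 8 bars.
8 (basic form) + 2 (internal expansion) + 3 (link) = 13.
The elision shares a bar with the next section but does not change this unit's count.

13 measures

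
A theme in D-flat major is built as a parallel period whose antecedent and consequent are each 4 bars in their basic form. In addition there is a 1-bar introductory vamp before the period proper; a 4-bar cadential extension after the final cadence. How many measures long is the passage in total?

13 measures

Basic parallel period: 4 + 4 = 8 bars.
8 (basic form) + 1 (introduction) + 4 (cadential extension) = 13.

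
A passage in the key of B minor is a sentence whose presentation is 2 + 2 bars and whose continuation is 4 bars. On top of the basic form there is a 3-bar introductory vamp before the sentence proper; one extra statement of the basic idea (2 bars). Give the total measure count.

Basic sentence: 2 + 2 + 4 = 8 bars.
8 (basic form) + 3 (introduction) + 2 (extra statement) = 13.

13 measures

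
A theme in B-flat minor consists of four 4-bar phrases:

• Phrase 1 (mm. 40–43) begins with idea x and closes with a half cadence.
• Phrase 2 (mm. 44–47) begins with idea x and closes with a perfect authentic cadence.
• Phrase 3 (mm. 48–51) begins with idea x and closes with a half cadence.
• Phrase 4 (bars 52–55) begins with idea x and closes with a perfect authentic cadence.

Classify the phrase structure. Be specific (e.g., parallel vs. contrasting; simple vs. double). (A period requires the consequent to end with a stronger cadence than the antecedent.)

The cadence pattern HC–PAC–HC–PAC is weak–strong twice, and phrases 3–4 restate phrases 1–2: a period heard twice, not a double period (which would end weakly at phrase 2).

repeated period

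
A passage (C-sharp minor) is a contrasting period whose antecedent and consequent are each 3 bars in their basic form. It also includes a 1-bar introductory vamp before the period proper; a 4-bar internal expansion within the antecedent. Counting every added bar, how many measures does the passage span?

11 measures

Basic contrasting period: 3 + 3 = 6 bars.
6 (basic form) + 1 (introduction) + 4 (internal expansion) = 11.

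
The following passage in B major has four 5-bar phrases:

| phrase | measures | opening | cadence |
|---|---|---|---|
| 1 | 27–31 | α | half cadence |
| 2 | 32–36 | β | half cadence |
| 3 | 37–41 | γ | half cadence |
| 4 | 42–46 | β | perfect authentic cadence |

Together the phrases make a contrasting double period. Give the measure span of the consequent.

In a double period the first pair of phrases (ending half cadence) is the large antecedent and the second pair (ending perfect authentic cadence) is the large consequent; the consequent is measures 37–46.

measures 37–46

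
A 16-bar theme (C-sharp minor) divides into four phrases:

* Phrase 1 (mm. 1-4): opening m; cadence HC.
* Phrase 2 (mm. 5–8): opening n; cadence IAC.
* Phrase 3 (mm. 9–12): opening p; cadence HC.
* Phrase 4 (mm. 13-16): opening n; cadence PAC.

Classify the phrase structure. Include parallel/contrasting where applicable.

Four phrases in two halves: the first half (mm. 1–8) ends with an imperfect authentic cadence, the second (mm. 9–16) with a perfect authentic cadence — a large antecedent–consequent pair, i.e. a double period.
Phrase 3 begins with different material from phrase 1, making it contrasting.

contrasting double period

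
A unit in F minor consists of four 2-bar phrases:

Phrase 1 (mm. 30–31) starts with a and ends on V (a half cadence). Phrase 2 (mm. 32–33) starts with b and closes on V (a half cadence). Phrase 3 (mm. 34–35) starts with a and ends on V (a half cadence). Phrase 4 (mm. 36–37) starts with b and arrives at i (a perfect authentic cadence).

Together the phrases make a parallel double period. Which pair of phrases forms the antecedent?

phrases 1 and 2

In a double period the first pair of phrases (ending half cadence) is the large antecedent and the second pair (ending perfect authentic cadence) is the large consequent; the antecedent is phrases 1 and 2.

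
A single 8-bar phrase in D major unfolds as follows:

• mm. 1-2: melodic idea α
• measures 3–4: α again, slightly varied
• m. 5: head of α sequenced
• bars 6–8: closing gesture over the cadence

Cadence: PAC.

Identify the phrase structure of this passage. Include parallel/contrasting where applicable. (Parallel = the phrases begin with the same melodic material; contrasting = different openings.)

sentence

Basic idea (mm. 1-2) + its repetition (bars 3-4) form the presentation; fragmentation and cadence (mm. 5-8) form the continuation — the 8-bar whole is a sentence.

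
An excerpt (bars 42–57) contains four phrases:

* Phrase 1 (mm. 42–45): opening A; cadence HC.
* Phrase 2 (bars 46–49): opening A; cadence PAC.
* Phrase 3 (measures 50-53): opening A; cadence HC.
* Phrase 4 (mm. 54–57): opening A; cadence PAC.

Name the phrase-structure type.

The cadence pattern HC–PAC–HC–PAC is weak–strong twice, and phrases 3–4 restate phrases 1–2: a period heard twice, not a double period (which would end weakly at phrase 2).

repeated period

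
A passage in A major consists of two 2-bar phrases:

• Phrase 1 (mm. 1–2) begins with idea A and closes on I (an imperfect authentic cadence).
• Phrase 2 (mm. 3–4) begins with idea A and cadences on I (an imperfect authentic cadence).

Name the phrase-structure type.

repeated phrase

Both phrases have the same opening (A) and the same cadence (imperfect authentic cadence): the second is a restatement, not a consequent, so this is a repeated phrase rather than a period.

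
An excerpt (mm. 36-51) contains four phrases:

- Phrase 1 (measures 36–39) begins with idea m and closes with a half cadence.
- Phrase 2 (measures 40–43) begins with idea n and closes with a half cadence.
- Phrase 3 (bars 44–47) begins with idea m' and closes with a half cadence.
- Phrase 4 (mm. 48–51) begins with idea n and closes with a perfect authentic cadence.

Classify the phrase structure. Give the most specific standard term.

parallel double period

Four phrases in two halves: the first half (mm. 36–43) ends with a half cadence, the second (mm. 44–51) with a perfect authentic cadence — a large antecedent–consequent pair, i.e. a double period.
Phrase 3 begins with the same material as phrase 1, making it parallel.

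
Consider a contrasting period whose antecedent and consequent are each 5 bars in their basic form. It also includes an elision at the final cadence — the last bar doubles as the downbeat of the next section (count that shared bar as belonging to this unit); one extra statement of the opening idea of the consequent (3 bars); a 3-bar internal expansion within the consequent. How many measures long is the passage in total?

Basic contrasting period: 5 + 5 = 10 bars.
10 (basic form) + 3 (extra statement) + 3 (internal expansion) = 16.
The elision shares a bar with the next section but does not change this unit's count.

16 measures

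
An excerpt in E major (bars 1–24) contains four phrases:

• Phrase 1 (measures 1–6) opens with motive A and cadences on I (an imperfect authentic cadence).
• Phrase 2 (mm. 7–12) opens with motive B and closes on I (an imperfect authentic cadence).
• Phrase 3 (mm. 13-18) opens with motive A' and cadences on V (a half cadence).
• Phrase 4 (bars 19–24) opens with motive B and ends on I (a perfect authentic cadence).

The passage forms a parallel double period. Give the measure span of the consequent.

In a double period the first pair of phrases (ending imperfect authentic cadence) is the large antecedent and the second pair (ending perfect authentic cadence) is the large consequent; the consequent is measures 13–24.

measures 13–24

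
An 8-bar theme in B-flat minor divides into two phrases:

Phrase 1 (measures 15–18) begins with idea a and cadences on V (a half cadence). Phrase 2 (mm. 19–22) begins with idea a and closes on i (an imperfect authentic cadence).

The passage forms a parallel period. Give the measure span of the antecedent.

The phrase ending with the weaker cadence (half cadence) is the antecedent; the one ending more conclusively (imperfect authentic cadence) is the consequent. The antecedent is measures 15–18.

measures 15–18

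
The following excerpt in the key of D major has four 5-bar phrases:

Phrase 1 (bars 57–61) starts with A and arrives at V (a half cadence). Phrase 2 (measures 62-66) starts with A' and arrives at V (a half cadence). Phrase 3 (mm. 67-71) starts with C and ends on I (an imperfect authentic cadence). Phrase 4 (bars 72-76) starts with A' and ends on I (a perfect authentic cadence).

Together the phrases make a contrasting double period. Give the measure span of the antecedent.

measures 57–66

In a double period the first pair of phrases (ending half cadence) is the large antecedent and the second pair (ending perfect authentic cadence) is the large consequent; the antecedent is measures 57–66.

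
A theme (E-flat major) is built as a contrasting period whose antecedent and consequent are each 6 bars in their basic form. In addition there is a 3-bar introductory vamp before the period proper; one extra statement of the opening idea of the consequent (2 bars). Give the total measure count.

17 measures

Basic contrasting period: 6 + 6 = 12 bars.
12 (basic form) + 3 (introduction) + 2 (extra statement) = 17.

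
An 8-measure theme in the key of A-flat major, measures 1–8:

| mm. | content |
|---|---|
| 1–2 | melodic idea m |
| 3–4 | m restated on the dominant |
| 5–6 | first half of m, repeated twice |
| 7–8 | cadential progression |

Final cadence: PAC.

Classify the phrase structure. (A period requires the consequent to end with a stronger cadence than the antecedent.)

sentence

Basic idea (mm. 1–2) + its repetition (bars 3–4) form the presentation; fragmentation and cadence (measures 5-8) form the continuation — the 8-bar whole is a sentence.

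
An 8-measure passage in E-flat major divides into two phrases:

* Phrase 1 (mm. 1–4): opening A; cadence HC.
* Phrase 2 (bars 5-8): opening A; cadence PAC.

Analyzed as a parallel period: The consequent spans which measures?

measures 5–8

The antecedent is the phrase ending with the weaker cadence (half cadence, phrase 1) and the consequent the one ending more conclusively (perfect authentic cadence, phrase 2); the consequent is bars 5-8.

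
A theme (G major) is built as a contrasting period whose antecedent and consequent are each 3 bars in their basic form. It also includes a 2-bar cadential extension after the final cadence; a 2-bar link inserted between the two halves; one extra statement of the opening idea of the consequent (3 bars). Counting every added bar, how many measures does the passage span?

13 measures

Basic contrasting period: 3 + 3 = 6 bars.
6 (basic form) + 2 (cadential extension) + 2 (link) + 3 (extra statement) = 13.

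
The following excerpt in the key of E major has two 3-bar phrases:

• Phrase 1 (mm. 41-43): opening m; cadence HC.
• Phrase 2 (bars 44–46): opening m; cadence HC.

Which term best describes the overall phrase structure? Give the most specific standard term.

Both phrases have the same opening (m) and the same cadence (half cadence): the second is a restatement, not a consequent, so this is a repeated phrase rather than a period.

repeated phrase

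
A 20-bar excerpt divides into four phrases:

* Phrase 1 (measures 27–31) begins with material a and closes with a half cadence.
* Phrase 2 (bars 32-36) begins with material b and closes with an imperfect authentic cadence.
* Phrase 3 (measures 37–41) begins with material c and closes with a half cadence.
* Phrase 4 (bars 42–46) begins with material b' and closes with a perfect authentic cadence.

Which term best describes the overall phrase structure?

contrasting double period

Four phrases in two halves: the first half (measures 27–36) ends with an imperfect authentic cadence, the second (mm. 37–46) with a perfect authentic cadence — a large antecedent–consequent pair, i.e. a double period.
Phrase 3 begins with different material from phrase 1, making it contrasting.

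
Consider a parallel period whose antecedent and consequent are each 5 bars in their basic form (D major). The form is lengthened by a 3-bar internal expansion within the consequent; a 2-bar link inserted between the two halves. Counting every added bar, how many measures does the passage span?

15 measures

Basic parallel period: 5 + 5 = 10 bars.
10 (basic form) + 3 (internal expansion) + 2 (link) = 15.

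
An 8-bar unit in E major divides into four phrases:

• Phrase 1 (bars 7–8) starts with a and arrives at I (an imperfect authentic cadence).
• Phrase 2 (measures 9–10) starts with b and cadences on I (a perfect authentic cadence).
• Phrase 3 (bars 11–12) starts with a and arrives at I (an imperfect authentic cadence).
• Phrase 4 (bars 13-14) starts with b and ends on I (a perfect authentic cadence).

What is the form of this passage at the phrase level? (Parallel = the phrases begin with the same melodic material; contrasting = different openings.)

The cadence pattern IAC–PAC–IAC–PAC is weak–strong twice, and phrases 3–4 restate phrases 1–2: a period heard twice, not a double period (which would end weakly at phrase 2).

repeated period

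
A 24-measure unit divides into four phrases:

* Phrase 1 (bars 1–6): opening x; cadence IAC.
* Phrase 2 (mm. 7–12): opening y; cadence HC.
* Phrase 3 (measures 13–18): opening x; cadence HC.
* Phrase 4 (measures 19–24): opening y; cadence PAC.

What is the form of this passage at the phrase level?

parallel double period

Four phrases in two halves: the first half (measures 1–12) ends with a half cadence, the second (mm. 13–24) with a perfect authentic cadence — a large antecedent–consequent pair, i.e. a double period.
Phrase 3 begins with the same material as phrase 1, making it parallel.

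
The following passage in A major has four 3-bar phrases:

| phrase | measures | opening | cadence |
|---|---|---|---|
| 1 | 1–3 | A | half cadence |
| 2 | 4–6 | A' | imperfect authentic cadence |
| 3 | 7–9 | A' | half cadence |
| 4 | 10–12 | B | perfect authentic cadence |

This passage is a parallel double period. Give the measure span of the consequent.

In a double period the four phrases pair into a large antecedent (phrases 1–2, ending imperfect authentic cadence) and a large consequent (phrases 3–4, ending perfect authentic cadence). The consequent spans bars 7-12.

measures 7–12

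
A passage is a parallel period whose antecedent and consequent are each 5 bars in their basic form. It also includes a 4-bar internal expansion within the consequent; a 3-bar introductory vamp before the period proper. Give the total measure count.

Basic parallel period: 5 + 5 = 10 bars.
10 (basic form) + 4 (internal expansion) + 3 (introduction) = 17.

17 measures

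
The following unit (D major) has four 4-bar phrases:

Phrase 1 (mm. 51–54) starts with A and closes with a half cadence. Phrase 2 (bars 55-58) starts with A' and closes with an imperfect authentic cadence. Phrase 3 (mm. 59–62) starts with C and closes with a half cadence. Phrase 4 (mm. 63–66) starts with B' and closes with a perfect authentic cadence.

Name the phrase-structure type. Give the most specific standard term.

contrasting double period

Four phrases in two halves: the first half (measures 51–58) ends with an imperfect authentic cadence, the second (mm. 59-66) with a perfect authentic cadence — a large antecedent–consequent pair, i.e. a double period.
Phrase 3 begins with different material from phrase 1, making it contrasting.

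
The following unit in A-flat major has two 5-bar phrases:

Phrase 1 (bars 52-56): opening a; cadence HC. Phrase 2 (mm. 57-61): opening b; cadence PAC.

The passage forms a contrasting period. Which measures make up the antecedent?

The phrase ending with the weaker cadence (half cadence) is the antecedent; the one ending more conclusively (perfect authentic cadence) is the consequent. The antecedent is measures 52–56.

measures 52–56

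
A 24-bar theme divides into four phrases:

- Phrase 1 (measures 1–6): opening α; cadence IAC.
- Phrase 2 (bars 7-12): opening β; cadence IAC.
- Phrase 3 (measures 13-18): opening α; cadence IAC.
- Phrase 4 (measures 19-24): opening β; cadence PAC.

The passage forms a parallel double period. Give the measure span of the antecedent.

measures 1–12

In a double period the first pair of phrases (ending imperfect authentic cadence) is the large antecedent and the second pair (ending perfect authentic cadence) is the large consequent; the antecedent is measures 1–12.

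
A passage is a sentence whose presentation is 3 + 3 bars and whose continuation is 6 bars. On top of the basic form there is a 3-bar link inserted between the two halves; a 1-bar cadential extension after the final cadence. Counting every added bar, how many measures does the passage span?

Basic sentence: 3 + 3 + 6 = 12 bars.
12 (basic form) + 3 (link) + 1 (cadential extension) = 16.

16 measures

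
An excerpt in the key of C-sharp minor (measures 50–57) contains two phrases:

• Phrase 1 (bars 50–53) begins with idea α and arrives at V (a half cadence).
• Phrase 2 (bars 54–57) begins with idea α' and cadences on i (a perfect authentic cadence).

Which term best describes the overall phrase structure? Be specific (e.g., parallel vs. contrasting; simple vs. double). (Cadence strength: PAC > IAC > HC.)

parallel period

Phrase 1 ends with a half cadence (weaker) and phrase 2 with a perfect authentic cadence (stronger): antecedent + consequent = a period.
The two phrases open with the same material (α / α'), so the period is parallel.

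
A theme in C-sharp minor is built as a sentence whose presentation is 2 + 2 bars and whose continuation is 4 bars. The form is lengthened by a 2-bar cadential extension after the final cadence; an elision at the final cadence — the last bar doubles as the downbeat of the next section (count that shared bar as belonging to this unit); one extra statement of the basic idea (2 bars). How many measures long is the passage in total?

Basic sentence: 2 + 2 + 4 = 8 bars.
8 (basic form) + 2 (cadential extension) + 2 (extra statement) = 12.
The elision shares a bar with the next section but does not change this unit's count.

12 measures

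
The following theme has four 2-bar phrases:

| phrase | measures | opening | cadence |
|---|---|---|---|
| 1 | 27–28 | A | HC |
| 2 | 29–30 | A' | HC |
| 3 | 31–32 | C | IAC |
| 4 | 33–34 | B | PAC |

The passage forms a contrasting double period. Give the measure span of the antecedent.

In a double period the first pair of phrases (ending half cadence) is the large antecedent and the second pair (ending perfect authentic cadence) is the large consequent; the antecedent is measures 27–30.

measures 27–30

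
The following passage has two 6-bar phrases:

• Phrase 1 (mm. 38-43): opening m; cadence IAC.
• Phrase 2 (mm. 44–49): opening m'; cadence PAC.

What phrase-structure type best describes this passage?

parallel period

Phrase 1 ends with an imperfect authentic cadence (weaker) and phrase 2 with a perfect authentic cadence (stronger): antecedent + consequent = a period.
The two phrases open with the same material (m / m'), so the period is parallel.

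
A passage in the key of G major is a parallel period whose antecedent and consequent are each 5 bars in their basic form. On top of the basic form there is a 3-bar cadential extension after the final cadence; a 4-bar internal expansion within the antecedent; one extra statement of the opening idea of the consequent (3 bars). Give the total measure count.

20 measures

Basic parallel period: 5 + 5 = 10 bars.
10 (basic form) + 3 (cadential extension) + 4 (internal expansion) + 3 (extra statement) = 20.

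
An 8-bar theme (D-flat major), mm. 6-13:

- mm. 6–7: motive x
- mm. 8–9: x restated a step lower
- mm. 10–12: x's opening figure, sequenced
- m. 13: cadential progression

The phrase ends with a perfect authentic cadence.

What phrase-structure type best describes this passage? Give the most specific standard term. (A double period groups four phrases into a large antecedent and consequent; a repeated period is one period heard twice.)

sentence

Basic idea (measures 6–7) + its repetition (mm. 8–9) form the presentation; fragmentation and cadence (measures 10–13) form the continuation — the 8-bar whole is a sentence.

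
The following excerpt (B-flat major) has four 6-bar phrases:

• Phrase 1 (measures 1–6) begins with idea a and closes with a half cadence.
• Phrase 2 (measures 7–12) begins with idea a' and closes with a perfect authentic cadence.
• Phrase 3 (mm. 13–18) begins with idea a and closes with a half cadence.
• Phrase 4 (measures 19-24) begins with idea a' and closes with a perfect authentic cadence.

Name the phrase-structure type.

repeated period

The cadence pattern HC–PAC–HC–PAC is weak–strong twice, and phrases 3–4 restate phrases 1–2: a period heard twice, not a double period (which would end weakly at phrase 2).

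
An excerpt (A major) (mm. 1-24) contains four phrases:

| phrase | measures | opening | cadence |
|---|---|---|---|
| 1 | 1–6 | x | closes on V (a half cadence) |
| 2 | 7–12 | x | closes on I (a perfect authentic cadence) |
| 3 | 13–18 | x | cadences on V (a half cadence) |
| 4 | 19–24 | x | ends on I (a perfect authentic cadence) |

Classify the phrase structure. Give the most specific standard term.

repeated period

The cadence pattern HC–PAC–HC–PAC is weak–strong twice, and phrases 3–4 restate phrases 1–2: a period heard twice, not a double period (which would end weakly at phrase 2).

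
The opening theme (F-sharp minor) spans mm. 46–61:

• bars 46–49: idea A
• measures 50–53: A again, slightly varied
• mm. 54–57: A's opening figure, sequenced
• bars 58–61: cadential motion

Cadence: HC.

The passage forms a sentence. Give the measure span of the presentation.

The presentation of a sentence is the basic idea (mm. 46-49) plus its repetition (bars 50-53); the presentation is therefore measures 46–53.

measures 46–53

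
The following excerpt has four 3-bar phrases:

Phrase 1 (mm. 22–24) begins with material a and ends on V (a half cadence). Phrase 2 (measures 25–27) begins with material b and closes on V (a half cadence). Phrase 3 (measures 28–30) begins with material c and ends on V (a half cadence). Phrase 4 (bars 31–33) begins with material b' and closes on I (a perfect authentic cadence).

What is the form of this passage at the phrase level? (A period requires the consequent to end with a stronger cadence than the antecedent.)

contrasting double period

Four phrases in two halves: the first half (measures 22–27) ends with a half cadence, the second (mm. 28–33) with a perfect authentic cadence — a large antecedent–consequent pair, i.e. a double period.
Phrase 3 begins with different material from phrase 1, making it contrasting.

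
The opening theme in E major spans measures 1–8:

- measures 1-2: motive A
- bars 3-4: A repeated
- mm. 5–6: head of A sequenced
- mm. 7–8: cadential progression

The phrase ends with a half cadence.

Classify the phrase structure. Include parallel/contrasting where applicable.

Basic idea (mm. 1–2) + its repetition (measures 3–4) form the presentation; fragmentation and cadence (measures 5-8) form the continuation — the 8-bar whole is a sentence.

sentence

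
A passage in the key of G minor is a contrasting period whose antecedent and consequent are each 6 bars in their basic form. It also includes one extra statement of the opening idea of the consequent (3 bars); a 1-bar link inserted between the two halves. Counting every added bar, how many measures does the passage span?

16 measures

Basic contrasting period: 6 + 6 = 12 bars.
12 (basic form) + 3 (extra statement) + 1 (link) = 16.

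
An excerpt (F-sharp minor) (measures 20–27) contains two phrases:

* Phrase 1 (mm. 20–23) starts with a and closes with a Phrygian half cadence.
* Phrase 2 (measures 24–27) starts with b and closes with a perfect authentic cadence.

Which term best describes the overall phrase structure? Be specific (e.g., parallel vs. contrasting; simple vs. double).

contrasting period

Phrase 1 ends with a Phrygian half cadence (weaker) and phrase 2 with a perfect authentic cadence (stronger): antecedent + consequent = a period.
The two phrases open with different material (a / b), so the period is contrasting.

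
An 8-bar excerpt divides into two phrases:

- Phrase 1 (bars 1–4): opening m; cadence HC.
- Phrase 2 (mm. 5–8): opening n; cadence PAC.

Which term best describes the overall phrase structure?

Phrase 1 ends with a half cadence (weaker) and phrase 2 with a perfect authentic cadence (stronger): antecedent + consequent = a period.
The two phrases open with different material (m / n), so the period is contrasting.

contrasting period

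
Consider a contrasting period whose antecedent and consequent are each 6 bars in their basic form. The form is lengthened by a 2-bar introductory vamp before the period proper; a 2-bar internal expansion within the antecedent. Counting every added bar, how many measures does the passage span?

16 measures

Basic contrasting period: 6 + 6 = 12 bars.
12 (basic form) + 2 (introduction) + 2 (internal expansion) = 16.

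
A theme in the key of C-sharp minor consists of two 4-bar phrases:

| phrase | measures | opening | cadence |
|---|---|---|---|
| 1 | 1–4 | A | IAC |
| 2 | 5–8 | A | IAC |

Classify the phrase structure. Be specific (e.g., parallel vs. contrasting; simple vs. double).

Both phrases have the same opening (A) and the same cadence (imperfect authentic cadence): the second is a restatement, not a consequent, so this is a repeated phrase rather than a period.

repeated phrase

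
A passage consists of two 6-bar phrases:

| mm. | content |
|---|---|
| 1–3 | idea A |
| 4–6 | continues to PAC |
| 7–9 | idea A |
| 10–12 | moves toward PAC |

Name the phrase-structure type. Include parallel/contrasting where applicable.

Both phrases have the same opening (A) and the same cadence (perfect authentic cadence): the second is a restatement, not a consequent, so this is a repeated phrase rather than a period.

repeated phrase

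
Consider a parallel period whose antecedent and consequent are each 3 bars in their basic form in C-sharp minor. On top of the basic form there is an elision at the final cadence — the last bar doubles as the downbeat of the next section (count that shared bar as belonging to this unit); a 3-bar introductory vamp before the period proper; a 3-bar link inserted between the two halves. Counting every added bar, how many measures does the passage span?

Basic parallel period: 3 + 3 = 6 bars.
6 (basic form) + 3 (introduction) + 3 (link) = 12.
The elision shares a bar with the next section but does not change this unit's count.

12 measures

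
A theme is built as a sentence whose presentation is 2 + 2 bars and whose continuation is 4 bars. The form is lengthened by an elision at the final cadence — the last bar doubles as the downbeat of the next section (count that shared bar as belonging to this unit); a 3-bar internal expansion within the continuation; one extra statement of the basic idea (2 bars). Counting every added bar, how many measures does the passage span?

13 measures

Basic sentence: 2 + 2 + 4 = 8 bars.
8 (basic form) + 3 (internal expansion) + 2 (extra statement) = 13.
The elision shares a bar with the next section but does not change this unit's count.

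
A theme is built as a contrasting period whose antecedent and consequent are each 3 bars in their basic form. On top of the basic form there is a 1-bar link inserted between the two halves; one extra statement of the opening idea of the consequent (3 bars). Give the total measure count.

Basic contrasting period: 3 + 3 = 6 bars.
6 (basic form) + 1 (link) + 3 (extra statement) = 10.

10 measures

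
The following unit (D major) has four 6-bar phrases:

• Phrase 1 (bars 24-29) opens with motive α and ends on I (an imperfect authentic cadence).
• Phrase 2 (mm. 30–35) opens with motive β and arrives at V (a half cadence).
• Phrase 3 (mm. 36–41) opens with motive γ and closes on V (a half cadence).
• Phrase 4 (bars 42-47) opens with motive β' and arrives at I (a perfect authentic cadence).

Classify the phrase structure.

Four phrases in two halves: the first half (measures 24-35) ends with a half cadence, the second (mm. 36–47) with a perfect authentic cadence — a large antecedent–consequent pair, i.e. a double period.
Phrase 3 begins with different material from phrase 1, making it contrasting.

contrasting double period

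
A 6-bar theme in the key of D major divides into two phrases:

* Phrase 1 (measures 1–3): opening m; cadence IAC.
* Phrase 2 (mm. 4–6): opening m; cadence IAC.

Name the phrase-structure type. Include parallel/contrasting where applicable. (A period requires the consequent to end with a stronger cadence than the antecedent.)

repeated phrase

Both phrases have the same opening (m) and the same cadence (imperfect authentic cadence): the second is a restatement, not a consequent, so this is a repeated phrase rather than a period.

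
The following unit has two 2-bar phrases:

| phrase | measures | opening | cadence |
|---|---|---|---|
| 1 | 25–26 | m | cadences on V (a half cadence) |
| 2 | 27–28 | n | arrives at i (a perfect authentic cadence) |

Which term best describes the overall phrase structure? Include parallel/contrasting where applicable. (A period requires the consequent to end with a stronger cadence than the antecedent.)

contrasting period

Phrase 1 ends with a half cadence (weaker) and phrase 2 with a perfect authentic cadence (stronger): antecedent + consequent = a period.
The two phrases open with different material (m / n), so the period is contrasting.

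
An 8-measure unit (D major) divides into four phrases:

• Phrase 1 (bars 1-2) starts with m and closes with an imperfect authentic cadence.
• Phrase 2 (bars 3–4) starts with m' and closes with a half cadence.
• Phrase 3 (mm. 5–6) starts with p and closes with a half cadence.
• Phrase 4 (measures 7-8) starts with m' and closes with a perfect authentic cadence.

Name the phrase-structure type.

Four phrases in two halves: the first half (bars 1–4) ends with a half cadence, the second (mm. 5-8) with a perfect authentic cadence — a large antecedent–consequent pair, i.e. a double period.
Phrase 3 begins with different material from phrase 1, making it contrasting.

contrasting double period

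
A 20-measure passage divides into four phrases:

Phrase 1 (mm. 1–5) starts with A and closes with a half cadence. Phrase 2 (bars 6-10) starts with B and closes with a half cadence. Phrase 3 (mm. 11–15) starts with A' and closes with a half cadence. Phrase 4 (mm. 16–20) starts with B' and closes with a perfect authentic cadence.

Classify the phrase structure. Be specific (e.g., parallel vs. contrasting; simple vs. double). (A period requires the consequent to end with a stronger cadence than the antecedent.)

parallel double period

Four phrases in two halves: the first half (mm. 1–10) ends with a half cadence, the second (measures 11-20) with a perfect authentic cadence — a large antecedent–consequent pair, i.e. a double period.
Phrase 3 begins with the same material as phrase 1, making it parallel.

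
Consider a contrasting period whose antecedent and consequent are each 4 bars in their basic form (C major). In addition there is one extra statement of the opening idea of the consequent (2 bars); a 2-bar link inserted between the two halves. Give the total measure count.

12 measures

Basic contrasting period: 4 + 4 = 8 bars.
8 (basic form) + 2 (extra statement) + 2 (link) = 12.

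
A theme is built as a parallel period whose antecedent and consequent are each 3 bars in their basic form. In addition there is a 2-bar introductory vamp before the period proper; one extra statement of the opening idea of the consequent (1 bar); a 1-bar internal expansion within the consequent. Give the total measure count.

Basic parallel period: 3 + 3 = 6 bars.
6 (basic form) + 2 (introduction) + 1 (extra statement) + 1 (internal expansion) = 10.

10 measures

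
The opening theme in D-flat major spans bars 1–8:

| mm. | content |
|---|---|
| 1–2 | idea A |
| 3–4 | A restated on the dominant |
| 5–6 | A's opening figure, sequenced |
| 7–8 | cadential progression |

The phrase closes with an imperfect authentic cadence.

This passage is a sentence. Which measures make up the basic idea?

measures 1–2

The presentation of a sentence is the basic idea (bars 1–2) plus its repetition (mm. 3–4); the basic idea is therefore mm. 1-2.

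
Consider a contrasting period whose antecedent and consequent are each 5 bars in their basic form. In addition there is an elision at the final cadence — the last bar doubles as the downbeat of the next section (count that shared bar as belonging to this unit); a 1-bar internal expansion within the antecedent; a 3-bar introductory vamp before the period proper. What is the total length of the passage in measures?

Basic contrasting period: 5 + 5 = 10 bars.
10 (basic form) + 1 (internal expansion) + 3 (introduction) = 14.
The elision shares a bar with the next section but does not change this unit's count.

14 measures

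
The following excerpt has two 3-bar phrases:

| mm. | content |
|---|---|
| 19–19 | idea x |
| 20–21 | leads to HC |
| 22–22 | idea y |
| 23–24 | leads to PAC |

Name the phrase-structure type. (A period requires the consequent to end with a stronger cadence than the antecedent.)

contrasting period

Phrase 1 ends with a half cadence (weaker) and phrase 2 with a perfect authentic cadence (stronger): antecedent + consequent = a period.
The two phrases open with different material (x / y), so the period is contrasting.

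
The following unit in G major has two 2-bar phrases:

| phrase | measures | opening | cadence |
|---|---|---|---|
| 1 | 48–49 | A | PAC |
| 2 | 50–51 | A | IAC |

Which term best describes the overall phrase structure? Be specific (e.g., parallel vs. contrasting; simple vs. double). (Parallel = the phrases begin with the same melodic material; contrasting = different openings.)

phrase group

The second phrase closes with an imperfect authentic cadence, which is not stronger than the first phrase's perfect authentic cadence; without a weak→strong cadential pair there is no antecedent–consequent relationship, so this is a phrase group rather than a period.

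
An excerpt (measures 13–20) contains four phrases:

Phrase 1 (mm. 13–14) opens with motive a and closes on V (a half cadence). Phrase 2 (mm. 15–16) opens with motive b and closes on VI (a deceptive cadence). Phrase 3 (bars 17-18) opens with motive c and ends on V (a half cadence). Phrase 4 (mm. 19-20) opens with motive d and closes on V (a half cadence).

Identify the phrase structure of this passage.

Phrase 4 ends with a half cadence, no stronger than phrase 2's deceptive cadence, so the four phrases do not form a double period; nor do phrases 3–4 duplicate 1–2, so it is not a repeated period. With no phrase reaching a conclusive cadence, the passage is a phrase group.

phrase group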